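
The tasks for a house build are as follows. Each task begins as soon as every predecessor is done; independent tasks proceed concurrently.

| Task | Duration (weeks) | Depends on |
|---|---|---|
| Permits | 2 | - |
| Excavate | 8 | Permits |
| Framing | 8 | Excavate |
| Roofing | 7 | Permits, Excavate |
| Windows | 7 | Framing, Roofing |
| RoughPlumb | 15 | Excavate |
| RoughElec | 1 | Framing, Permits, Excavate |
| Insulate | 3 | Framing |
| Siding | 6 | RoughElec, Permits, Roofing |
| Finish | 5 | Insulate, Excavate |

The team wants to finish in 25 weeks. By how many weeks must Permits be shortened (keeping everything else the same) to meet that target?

1

Current finish: 26 weeks; target: 25.
Permits is on every critical path, so each week cut from Permits cuts the finish by one (this holds down to a finish of 25).
Need 26 − 25 = 1 week off Permits → Permits becomes 1 week, finish becomes 25.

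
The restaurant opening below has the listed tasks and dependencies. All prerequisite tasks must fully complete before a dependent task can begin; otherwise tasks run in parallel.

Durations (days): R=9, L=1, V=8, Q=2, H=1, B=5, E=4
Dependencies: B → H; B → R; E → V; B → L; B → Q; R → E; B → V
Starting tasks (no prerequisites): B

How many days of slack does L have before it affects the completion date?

20

Critical path: B→R→E→V = 5+9+4+8 = 26, so the finish is 26 days.
The longest chain containing L totals 6 days.
Float = 26 − 6 = 20.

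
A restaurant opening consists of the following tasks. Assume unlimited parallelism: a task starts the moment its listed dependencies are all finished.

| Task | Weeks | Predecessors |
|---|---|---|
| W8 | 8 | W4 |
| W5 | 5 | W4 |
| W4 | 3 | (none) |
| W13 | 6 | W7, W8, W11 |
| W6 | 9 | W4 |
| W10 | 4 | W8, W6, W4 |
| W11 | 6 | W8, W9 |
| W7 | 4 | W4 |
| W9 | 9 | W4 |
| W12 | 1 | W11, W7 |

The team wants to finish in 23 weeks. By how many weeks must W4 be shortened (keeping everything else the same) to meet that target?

Current finish: 24 weeks; target: 23.
W4 is on every critical path, so each week cut from W4 cuts the finish by one (this holds down to a finish of 22).
Need 24 − 23 = 1 week off W4 → W4 becomes 2 weeks, finish becomes 23.

1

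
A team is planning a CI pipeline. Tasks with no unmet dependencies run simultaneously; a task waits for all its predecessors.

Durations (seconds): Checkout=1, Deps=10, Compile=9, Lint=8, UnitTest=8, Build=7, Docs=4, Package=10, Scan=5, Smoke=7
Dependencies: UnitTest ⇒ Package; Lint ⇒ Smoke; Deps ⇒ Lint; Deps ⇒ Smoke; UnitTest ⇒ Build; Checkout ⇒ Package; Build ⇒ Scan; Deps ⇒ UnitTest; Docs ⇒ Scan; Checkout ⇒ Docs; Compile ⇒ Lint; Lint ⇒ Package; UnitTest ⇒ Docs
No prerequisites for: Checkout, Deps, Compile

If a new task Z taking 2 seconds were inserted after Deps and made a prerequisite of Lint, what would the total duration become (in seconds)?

30

Originally the project takes 30 seconds.
With Z inserted, Lint now waits for max(Compile, Deps, Z).
New critical path: Deps→Z→Lint→Package = 10+2+8+10 = 30 ⇒ 30 seconds.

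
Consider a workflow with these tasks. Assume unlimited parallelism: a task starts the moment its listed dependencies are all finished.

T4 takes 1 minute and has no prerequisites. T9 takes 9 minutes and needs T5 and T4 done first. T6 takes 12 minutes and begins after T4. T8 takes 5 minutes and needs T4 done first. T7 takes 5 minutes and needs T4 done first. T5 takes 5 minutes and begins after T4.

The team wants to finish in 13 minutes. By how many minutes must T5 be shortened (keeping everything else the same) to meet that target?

Current finish: 15 minutes; target: 13.
T5 is on every critical path, so each minute cut from T5 cuts the finish by one (this holds down to a finish of 13).
Need 15 − 13 = 2 minutes off T5 → T5 becomes 3 minutes, finish becomes 13.

2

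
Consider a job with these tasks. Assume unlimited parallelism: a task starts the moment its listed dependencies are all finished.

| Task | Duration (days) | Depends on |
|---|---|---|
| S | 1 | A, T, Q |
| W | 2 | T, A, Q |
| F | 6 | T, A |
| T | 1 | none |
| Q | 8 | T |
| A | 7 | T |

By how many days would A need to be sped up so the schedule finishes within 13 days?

1

Current finish: 14 days; target: 13.
A is on every critical path, so each day cut from A cuts the finish by one (this holds down to a finish of 11).
Need 14 − 13 = 1 day off A → A becomes 6 days, finish becomes 13.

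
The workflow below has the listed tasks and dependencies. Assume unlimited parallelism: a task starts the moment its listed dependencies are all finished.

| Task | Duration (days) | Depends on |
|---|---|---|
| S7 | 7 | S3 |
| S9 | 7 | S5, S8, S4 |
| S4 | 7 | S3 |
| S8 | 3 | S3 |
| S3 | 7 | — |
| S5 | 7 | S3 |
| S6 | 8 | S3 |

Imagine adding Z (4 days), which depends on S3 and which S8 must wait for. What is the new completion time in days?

21

Originally the plan takes 21 days.
With Z inserted, S8 now waits for max(S3, Z).
New critical path: S3→Z→S8→S9 = 7+4+3+7 = 21 ⇒ 21 days.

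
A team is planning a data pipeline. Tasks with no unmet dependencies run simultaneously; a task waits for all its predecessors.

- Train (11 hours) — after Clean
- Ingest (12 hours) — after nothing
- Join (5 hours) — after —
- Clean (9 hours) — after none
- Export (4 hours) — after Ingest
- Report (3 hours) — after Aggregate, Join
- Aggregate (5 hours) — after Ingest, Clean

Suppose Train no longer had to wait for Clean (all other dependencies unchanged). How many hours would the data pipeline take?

20

Original critical path: Ingest→Aggregate→Report = 12+5+3 = 20 ⇒ 20 hours.
Without Clean→Train, Train's earliest start moves from 9 to 0.
After: Ingest→Aggregate→Report = 12+5+3 = 20 → 20 hours.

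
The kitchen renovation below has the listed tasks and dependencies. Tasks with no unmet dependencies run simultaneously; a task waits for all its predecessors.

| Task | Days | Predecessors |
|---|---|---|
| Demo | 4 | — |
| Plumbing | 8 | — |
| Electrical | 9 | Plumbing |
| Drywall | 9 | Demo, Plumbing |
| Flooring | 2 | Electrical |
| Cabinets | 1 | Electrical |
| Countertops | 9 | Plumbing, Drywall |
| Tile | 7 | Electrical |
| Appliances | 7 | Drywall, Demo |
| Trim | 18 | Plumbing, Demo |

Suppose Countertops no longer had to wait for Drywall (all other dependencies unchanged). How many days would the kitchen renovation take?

26

With the dependency in place, Plumbing→Drywall→Countertops = 8+9+9 = 26 sets the finish at 26 days.
Without Drywall→Countertops, Countertops's earliest start moves from 17 to 8.
New critical path: Plumbing→Trim = 8+18 = 26 ⇒ 26 days.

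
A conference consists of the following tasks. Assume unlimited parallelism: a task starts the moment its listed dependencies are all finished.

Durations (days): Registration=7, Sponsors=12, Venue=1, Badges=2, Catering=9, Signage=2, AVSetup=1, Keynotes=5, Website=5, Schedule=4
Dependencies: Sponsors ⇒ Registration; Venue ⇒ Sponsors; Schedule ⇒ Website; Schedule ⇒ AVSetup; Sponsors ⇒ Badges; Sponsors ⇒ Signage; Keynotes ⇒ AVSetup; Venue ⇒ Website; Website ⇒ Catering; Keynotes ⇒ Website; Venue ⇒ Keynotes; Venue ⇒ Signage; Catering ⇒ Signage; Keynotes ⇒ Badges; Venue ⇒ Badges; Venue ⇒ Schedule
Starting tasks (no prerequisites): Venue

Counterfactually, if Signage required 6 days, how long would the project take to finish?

26

As given, the longest chain is Venue→Keynotes→Website→Catering→Signage = 1+5+5+9+2 = 22, so the finish is 22 days.
Signage is on the critical path; changing it to 6 makes that path 26 days.
No other chain overtakes it, so the finish is 26 days.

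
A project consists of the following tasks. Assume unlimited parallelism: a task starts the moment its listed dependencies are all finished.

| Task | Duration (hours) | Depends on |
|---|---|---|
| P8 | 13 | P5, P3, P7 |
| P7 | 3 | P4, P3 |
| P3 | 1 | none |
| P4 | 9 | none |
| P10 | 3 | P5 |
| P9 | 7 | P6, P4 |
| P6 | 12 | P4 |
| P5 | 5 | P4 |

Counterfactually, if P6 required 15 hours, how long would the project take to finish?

As given, the longest chain is P4→P6→P9 = 9+12+7 = 28, so the finish is 28 hours.
P6 is on the critical path; changing it to 15 makes that path 31 hours.
That remains the longest chain; total 31 hours.

31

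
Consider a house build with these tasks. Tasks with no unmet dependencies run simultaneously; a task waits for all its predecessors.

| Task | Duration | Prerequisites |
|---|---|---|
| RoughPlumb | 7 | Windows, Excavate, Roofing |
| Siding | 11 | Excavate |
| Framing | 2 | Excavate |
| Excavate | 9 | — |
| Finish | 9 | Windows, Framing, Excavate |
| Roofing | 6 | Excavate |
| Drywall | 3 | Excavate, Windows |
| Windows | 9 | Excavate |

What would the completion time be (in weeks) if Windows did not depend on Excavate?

22

Before: longest chain Excavate→Windows→Finish = 9+9+9 = 27, finish 27.
Without Excavate→Windows, Windows's earliest start moves from 9 to 0.
The longest chain is now Excavate→Roofing→RoughPlumb = 9+6+7 = 22, so the plan takes 22 weeks.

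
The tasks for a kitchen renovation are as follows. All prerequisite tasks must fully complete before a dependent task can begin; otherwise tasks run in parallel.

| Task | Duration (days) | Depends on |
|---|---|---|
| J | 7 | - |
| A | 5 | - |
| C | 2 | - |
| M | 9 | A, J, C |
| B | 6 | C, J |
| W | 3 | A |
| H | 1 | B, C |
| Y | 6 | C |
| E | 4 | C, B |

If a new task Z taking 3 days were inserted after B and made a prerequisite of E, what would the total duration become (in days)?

Originally the kitchen renovation takes 17 days.
With Z inserted, E now waits for max(C, B, Z).
New critical path: J→B→Z→E = 7+6+3+4 = 20 ⇒ 20 days.

20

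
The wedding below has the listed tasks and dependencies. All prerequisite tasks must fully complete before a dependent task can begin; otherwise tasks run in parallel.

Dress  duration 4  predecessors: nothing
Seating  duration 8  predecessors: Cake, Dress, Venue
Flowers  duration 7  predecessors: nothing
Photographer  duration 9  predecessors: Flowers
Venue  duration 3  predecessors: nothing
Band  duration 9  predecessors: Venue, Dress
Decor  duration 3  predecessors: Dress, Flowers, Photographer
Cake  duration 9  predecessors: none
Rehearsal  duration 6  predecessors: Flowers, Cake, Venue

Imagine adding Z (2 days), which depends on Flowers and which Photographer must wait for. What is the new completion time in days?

Originally the wedding takes 19 days.
With Z inserted, Photographer now waits for max(Flowers, Z).
New critical path: Flowers→Z→Photographer→Decor = 7+2+9+3 = 21 ⇒ 21 days.

21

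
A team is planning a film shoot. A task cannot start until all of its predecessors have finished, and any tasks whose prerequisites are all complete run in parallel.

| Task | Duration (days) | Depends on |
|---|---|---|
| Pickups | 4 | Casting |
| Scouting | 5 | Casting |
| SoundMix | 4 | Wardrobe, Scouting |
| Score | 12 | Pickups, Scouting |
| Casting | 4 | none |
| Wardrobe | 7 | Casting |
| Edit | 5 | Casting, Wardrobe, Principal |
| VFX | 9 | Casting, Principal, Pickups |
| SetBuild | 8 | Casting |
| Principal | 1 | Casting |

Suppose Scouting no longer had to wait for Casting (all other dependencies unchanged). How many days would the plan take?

Original critical path: Casting→Scouting→Score = 4+5+12 = 21 ⇒ 21 days.
Without Casting→Scouting, Scouting's earliest start moves from 4 to 0.
The longest chain is now Casting→Pickups→Score = 4+4+12 = 20, so the plan takes 20 days.

20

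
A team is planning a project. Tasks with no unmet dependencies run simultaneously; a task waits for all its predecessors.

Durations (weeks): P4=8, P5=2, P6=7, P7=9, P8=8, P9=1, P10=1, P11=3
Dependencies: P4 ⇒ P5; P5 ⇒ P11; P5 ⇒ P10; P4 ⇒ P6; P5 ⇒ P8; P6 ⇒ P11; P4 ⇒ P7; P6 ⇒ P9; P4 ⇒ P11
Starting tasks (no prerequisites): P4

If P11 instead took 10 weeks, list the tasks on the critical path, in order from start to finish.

Actual critical path: P4→P6→P11 = 8+7+3 = 18 ⇒ 18 weeks.
P11 is on the critical path; changing it to 10 makes that path 25 weeks.
That remains the longest chain; total 25 weeks.

P4, P6, P11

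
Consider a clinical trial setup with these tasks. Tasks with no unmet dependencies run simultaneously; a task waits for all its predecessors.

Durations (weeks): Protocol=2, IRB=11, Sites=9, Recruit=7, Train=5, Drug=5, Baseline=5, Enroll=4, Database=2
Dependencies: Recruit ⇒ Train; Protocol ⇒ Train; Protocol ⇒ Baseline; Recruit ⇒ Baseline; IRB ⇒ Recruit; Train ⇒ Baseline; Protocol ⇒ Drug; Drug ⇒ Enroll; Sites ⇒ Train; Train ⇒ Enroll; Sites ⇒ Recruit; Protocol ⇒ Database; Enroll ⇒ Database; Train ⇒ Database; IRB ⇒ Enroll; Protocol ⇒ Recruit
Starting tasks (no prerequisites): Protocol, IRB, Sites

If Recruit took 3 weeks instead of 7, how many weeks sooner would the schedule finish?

Actual critical path: IRB→Recruit→Train→Enroll→Database = 11+7+5+4+2 = 29 ⇒ 29 weeks.
Since Recruit is critical, the -4 change carries straight to that chain (now 25 weeks).
That remains the longest chain; total 25 weeks.
Change in finish: 25 − 29 = -4 weeks.

4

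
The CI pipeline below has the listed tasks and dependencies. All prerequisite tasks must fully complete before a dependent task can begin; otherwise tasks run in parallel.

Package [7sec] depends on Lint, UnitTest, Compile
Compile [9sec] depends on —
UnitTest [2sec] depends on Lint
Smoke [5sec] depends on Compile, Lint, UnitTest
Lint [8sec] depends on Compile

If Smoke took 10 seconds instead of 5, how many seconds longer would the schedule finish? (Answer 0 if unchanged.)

3

As given, the longest chain is Compile→Lint→UnitTest→Package = 9+8+2+7 = 26, so the finish is 26 seconds.
Smoke is off the critical path — its longest chain is 24 seconds, giving 2 of slack.
Now Compile→Lint→UnitTest→Smoke = 9+8+2+10 = 29 is longest, so the finish becomes 29 seconds.
Change in finish: 29 − 26 = +3 seconds.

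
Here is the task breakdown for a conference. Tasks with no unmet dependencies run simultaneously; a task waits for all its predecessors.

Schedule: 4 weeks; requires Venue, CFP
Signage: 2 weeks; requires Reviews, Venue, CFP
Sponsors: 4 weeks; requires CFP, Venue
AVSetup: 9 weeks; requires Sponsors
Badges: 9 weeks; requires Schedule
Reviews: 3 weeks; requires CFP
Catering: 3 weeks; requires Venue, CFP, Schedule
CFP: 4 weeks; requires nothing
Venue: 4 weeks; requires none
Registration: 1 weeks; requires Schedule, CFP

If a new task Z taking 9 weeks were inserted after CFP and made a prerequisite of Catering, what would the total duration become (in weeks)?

Originally the job takes 17 weeks.
With Z inserted, Catering now waits for max(Venue, CFP, Schedule, Z).
New critical path: Venue→Schedule→Badges = 4+4+9 = 17 ⇒ 17 weeks.

17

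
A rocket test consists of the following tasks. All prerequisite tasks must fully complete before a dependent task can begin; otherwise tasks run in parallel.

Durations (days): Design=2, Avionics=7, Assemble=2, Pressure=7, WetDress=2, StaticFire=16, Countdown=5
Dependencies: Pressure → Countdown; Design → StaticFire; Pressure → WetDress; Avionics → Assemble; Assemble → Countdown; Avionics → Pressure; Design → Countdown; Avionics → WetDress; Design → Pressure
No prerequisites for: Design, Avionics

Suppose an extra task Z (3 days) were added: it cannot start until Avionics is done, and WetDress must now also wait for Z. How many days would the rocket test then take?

19

Originally the rocket test takes 19 days.
With Z inserted, WetDress now waits for max(Avionics, Pressure, Z).
New critical path: Avionics→Pressure→Countdown = 7+7+5 = 19 ⇒ 19 days.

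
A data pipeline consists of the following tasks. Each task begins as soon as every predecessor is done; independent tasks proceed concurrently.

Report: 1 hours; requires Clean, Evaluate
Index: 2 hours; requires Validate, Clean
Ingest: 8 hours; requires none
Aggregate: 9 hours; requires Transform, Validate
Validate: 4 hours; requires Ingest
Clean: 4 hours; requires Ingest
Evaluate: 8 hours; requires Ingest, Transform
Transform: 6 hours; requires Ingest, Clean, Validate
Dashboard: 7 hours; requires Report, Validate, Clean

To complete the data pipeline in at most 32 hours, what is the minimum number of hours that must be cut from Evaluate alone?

Current finish: 34 hours; target: 32.
Evaluate is on every critical path, so each hour cut from Evaluate cuts the finish by one (this holds down to a finish of 27).
Need 34 − 32 = 2 hours off Evaluate → Evaluate becomes 6 hours, finish becomes 32.

2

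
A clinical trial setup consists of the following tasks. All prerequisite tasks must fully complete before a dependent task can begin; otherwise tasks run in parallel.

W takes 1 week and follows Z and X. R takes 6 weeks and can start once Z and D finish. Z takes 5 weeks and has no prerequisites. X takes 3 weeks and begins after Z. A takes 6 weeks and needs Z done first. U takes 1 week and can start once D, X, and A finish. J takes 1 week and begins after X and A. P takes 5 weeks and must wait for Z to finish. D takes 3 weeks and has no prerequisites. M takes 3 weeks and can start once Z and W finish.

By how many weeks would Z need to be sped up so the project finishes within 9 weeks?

3

Current finish: 12 weeks; target: 9.
Z is on every critical path, so each week cut from Z cuts the finish by one (this holds down to a finish of 9).
Need 12 − 9 = 3 weeks off Z → Z becomes 2 weeks, finish becomes 9.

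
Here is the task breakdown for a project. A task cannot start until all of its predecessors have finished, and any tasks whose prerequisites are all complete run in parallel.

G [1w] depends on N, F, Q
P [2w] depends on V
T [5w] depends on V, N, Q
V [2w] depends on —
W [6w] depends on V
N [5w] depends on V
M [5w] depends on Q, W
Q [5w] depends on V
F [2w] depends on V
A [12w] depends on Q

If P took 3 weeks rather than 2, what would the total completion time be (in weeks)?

The binding path is V→Q→A = 2+5+12 = 19; finish at 19 weeks.
P has 15 weeks of float (longest path through it is 4).
No other chain overtakes it, so the finish is 19 weeks.

19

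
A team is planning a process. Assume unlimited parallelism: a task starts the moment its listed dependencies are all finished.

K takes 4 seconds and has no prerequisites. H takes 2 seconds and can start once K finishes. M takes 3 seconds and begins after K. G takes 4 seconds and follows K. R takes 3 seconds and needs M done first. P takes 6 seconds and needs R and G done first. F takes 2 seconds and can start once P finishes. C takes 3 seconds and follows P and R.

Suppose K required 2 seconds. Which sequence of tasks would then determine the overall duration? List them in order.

Baseline: K→M→R→P→C = 4+3+3+6+3 = 19 → 19 seconds.
Since K is critical, the -2 change carries straight to that chain (now 17 seconds).
No other chain overtakes it, so the finish is 17 seconds.

K, M, R, P, C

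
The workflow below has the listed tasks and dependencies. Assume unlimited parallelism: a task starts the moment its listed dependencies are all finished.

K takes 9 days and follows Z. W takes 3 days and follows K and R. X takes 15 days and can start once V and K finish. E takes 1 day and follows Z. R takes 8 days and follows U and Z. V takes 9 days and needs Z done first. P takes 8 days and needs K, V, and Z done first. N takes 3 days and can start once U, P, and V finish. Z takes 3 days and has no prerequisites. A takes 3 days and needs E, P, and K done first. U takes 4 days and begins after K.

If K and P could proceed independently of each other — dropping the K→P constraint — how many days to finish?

27

Original critical path: Z→V→X = 3+9+15 = 27 ⇒ 27 days.
Dropping K→P doesn't change P's earliest start (12); another predecessor still binds.
The longest chain is now Z→V→X = 3+9+15 = 27, so the job takes 27 days.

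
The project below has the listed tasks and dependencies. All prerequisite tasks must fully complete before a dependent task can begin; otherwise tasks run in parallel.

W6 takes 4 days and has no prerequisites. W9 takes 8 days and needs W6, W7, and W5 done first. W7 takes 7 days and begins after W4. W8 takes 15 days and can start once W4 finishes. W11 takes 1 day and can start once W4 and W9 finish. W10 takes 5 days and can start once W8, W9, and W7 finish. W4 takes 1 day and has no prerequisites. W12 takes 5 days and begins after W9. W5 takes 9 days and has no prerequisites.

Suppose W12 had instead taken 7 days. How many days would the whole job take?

24

As given, the longest chain is W5→W9→W12 = 9+8+5 = 22, so the finish is 22 days.
W12 lies on that path, so at 7 days the path becomes 24 days.
No other chain overtakes it, so the finish is 24 days.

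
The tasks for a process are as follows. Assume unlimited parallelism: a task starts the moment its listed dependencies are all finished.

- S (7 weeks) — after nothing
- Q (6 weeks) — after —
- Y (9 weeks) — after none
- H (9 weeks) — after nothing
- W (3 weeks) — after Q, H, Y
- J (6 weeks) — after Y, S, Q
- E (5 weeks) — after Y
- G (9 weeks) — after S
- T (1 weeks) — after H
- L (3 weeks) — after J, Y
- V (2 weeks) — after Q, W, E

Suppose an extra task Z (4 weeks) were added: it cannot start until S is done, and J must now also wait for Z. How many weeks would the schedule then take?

20

Originally the schedule takes 18 weeks.
With Z inserted, J now waits for max(Y, S, Q, Z).
New critical path: S→Z→J→L = 7+4+6+3 = 20 ⇒ 20 weeks.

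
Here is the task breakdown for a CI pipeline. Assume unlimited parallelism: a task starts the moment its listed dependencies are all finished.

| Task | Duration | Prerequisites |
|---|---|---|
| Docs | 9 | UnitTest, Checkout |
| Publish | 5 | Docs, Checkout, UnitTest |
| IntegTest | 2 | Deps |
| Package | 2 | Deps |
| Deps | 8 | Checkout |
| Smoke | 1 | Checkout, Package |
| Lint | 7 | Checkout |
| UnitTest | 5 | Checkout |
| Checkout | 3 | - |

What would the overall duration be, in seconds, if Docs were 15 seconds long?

28

Baseline: Checkout→UnitTest→Docs→Publish = 3+5+9+5 = 22 → 22 seconds.
Since Docs is critical, the +6 change carries straight to that chain (now 28 seconds).
That remains the longest chain; total 28 seconds.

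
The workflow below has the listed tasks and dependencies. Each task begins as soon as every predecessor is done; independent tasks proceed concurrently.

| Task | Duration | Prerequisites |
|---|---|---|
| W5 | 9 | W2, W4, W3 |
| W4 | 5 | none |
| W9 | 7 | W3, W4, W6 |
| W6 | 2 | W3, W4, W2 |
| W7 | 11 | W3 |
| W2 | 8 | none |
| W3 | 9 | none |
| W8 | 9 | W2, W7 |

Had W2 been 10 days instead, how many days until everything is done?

29

As given, the longest chain is W3→W7→W8 = 9+11+9 = 29, so the finish is 29 days.
W2 is off the critical path — its longest chain is 17 days, giving 12 of slack.
The critical path is still W3→W7→W8; finish is now 29 days.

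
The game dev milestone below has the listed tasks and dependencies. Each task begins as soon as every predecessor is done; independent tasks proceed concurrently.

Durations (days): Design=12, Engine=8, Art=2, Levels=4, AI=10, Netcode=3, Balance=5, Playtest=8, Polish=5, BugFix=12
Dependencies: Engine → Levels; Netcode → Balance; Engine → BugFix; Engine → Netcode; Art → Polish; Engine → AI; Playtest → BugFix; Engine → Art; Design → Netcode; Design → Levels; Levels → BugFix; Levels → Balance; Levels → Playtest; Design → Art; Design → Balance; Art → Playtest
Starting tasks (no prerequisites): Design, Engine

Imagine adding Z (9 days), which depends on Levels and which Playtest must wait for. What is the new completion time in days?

45

Originally the project takes 36 days.
With Z inserted, Playtest now waits for max(Art, Levels, Z).
New critical path: Design→Levels→Z→Playtest→BugFix = 12+4+9+8+12 = 45 ⇒ 45 days.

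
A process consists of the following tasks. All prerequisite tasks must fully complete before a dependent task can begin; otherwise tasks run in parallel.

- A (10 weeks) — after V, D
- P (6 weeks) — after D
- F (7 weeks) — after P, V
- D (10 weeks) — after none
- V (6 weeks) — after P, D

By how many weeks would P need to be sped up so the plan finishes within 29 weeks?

Current finish: 32 weeks; target: 29.
P is on every critical path, so each week cut from P cuts the finish by one (this holds down to a finish of 27).
Need 32 − 29 = 3 weeks off P → P becomes 3 weeks, finish becomes 29.

3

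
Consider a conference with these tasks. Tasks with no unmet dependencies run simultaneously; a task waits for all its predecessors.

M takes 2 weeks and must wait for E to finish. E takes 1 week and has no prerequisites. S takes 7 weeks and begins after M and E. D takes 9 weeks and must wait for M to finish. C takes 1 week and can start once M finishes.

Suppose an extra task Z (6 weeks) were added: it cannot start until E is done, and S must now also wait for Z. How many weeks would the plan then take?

Originally the plan takes 12 weeks.
With Z inserted, S now waits for max(M, E, Z).
New critical path: E→Z→S = 1+6+7 = 14 ⇒ 14 weeks.

14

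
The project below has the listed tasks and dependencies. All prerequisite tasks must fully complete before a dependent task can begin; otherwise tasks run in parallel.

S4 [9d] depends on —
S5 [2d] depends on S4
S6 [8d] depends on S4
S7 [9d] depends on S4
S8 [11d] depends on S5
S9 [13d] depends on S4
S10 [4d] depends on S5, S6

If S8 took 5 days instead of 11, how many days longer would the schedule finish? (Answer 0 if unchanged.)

Baseline: S4→S5→S8 = 9+2+11 = 22 → 22 days.
S8 lies on that path, so at 5 days the path becomes 16 days.
New critical path: S4→S9 = 9+13 = 22 ⇒ 22 days.
Change in finish: 22 − 22 = +0 days.

0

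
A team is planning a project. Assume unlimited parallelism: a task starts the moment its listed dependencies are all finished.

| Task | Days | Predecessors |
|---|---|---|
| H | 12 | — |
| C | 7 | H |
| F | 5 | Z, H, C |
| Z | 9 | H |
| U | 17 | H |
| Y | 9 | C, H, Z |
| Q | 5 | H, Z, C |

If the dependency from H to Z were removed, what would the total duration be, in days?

29

Original critical path: H→Z→Y = 12+9+9 = 30 ⇒ 30 days.
Without H→Z, Z's earliest start moves from 12 to 0.
The longest chain is now H→U = 12+17 = 29, so the schedule takes 29 days.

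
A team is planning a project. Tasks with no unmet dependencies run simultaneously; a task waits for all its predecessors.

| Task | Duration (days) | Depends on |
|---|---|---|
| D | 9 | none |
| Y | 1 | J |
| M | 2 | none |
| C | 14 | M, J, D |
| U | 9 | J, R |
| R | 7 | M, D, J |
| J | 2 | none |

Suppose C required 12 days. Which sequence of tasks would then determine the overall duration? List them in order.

D, R, U

Baseline: D→R→U = 9+7+9 = 25 → 25 days.
C has 2 days of float (longest path through it is 23).
The critical path is still D→R→U; finish is now 25 days.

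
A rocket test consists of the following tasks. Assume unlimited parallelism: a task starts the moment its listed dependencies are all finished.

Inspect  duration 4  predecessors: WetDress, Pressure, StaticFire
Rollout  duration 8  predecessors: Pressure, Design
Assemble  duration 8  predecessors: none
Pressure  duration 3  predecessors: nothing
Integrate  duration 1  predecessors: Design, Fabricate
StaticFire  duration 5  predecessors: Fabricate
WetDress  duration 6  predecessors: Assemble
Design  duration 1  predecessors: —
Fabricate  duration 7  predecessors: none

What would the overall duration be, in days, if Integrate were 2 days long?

Actual critical path: Assemble→WetDress→Inspect = 8+6+4 = 18 ⇒ 18 days.
Integrate has 10 days of float (longest path through it is 8).
The critical path is still Assemble→WetDress→Inspect; finish is now 18 days.

18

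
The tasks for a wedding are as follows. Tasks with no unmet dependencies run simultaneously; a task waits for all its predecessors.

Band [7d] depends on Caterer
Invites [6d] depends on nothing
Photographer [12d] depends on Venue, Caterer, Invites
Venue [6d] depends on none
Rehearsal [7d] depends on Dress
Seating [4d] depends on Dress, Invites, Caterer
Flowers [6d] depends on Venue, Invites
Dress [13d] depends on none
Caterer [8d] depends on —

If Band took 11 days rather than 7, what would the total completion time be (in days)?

20

The binding path is Caterer→Photographer = 8+12 = 20; finish at 20 days.
Band has 5 days of float (longest path through it is 15).
The critical path is still Caterer→Photographer; finish is now 20 days.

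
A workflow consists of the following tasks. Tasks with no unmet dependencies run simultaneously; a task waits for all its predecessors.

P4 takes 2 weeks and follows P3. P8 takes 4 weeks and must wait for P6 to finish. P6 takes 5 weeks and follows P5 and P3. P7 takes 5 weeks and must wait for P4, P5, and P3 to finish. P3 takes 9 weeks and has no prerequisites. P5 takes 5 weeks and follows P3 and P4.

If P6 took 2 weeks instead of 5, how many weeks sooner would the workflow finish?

Actual critical path: P3→P4→P5→P6→P8 = 9+2+5+5+4 = 25 ⇒ 25 weeks.
Since P6 is critical, the -3 change carries straight to that chain (now 22 weeks).
That remains the longest chain; total 22 weeks.
Change in finish: 22 − 25 = -3 weeks.

3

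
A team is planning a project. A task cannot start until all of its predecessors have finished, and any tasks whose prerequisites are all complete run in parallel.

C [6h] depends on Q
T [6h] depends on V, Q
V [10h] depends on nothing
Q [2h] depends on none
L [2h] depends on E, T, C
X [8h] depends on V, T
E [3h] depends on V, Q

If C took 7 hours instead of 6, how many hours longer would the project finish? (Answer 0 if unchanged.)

As given, the longest chain is V→T→X = 10+6+8 = 24, so the finish is 24 hours.
The longest path through C is only 10 hours, so C has float 14.
The critical path is still V→T→X; finish is now 24 hours.
Change in finish: 24 − 24 = +0 hours.

0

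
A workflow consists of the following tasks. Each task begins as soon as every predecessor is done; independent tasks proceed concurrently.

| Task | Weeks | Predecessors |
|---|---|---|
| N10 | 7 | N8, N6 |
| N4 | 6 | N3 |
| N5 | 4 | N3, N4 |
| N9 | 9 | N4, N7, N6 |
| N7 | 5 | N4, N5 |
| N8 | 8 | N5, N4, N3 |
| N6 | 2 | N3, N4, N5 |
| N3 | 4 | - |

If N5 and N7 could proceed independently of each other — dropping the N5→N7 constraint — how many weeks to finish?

29

Original critical path: N3→N4→N5→N8→N10 = 4+6+4+8+7 = 29 ⇒ 29 weeks.
Without N5→N7, N7's earliest start moves from 14 to 10.
New critical path: N3→N4→N5→N8→N10 = 4+6+4+8+7 = 29 ⇒ 29 weeks.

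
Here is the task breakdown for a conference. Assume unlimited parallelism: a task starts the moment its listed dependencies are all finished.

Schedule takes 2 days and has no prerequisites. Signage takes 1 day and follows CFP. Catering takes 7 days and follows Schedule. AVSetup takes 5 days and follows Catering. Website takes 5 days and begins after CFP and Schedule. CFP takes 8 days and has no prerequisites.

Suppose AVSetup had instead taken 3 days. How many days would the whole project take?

13

Actual critical path: Schedule→Catering→AVSetup = 2+7+5 = 14 ⇒ 14 days.
AVSetup is on the critical path; changing it to 3 makes that path 12 days.
The binding chain switches to CFP→Website = 8+5 = 13; finish 13 days.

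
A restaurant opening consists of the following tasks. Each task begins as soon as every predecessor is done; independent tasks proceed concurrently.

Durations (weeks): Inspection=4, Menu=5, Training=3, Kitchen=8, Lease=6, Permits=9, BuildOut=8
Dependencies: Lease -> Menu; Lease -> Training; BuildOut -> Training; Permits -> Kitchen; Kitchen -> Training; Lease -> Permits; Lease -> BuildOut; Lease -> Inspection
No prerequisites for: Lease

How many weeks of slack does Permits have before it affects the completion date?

0

Lease→Permits→Kitchen→Training = 6+9+8+3 = 26 sets the makespan at 26 weeks.
Longest path through Permits: 26 weeks (earliest finish 15, latest finish 15).
Float = 26 − 26 = 0.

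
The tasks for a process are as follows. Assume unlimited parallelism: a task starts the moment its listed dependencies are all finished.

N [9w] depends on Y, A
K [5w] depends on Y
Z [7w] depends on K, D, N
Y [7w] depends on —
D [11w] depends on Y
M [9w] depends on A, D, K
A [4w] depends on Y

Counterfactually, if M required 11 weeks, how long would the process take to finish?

As given, the longest chain is Y→D→M = 7+11+9 = 27, so the finish is 27 weeks.
Since M is critical, the +2 change carries straight to that chain (now 29 weeks).
The critical path is still Y→D→M; finish is now 29 weeks.

29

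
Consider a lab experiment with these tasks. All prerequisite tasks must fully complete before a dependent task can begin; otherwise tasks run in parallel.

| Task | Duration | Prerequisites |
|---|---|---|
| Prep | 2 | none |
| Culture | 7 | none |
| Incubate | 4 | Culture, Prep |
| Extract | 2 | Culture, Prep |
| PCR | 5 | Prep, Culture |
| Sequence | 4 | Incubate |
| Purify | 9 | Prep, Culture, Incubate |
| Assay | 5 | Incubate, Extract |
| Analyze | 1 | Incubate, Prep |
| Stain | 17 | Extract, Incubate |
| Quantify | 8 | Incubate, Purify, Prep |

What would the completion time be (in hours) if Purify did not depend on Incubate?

With the dependency in place, Culture→Incubate→Purify→Quantify = 7+4+9+8 = 28 sets the finish at 28 hours.
Without Incubate→Purify, Purify's earliest start moves from 11 to 7.
The longest chain is now Culture→Incubate→Stain = 7+4+17 = 28, so the lab experiment takes 28 hours.

28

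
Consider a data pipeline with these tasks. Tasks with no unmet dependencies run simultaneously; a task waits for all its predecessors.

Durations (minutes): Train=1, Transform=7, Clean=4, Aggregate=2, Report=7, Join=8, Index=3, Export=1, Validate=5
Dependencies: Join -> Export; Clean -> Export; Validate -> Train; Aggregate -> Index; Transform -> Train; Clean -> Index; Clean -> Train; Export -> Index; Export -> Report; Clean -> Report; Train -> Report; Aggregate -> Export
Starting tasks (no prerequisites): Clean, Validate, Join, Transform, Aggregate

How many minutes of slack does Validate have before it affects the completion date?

3

The longest chain is Join→Export→Report = 8+1+7 = 16; overall finish 16 minutes.
Longest path through Validate: 13 minutes (earliest finish 5, latest finish 8).
Float = 16 − 13 = 3.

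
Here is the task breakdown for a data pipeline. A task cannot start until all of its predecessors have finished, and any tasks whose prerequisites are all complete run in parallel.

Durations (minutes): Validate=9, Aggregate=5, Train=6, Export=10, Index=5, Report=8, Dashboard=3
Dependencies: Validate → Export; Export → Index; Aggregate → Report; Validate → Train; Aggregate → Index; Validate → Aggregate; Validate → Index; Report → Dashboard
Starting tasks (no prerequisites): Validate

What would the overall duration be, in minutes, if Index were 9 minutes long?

Actual critical path: Validate→Aggregate→Report→Dashboard = 9+5+8+3 = 25 ⇒ 25 minutes.
Index has 1 minute of float (longest path through it is 24).
New critical path: Validate→Export→Index = 9+10+9 = 28 ⇒ 28 minutes.

28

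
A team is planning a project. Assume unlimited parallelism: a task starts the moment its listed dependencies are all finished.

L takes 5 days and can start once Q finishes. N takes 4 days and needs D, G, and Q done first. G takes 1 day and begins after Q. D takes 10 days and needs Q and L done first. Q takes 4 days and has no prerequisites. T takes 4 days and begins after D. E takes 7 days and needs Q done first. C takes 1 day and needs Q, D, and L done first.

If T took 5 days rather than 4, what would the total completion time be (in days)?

24

Baseline: Q→L→D→T = 4+5+10+4 = 23 → 23 days.
T lies on that path, so at 5 days the path becomes 24 days.
No other chain overtakes it, so the finish is 24 days.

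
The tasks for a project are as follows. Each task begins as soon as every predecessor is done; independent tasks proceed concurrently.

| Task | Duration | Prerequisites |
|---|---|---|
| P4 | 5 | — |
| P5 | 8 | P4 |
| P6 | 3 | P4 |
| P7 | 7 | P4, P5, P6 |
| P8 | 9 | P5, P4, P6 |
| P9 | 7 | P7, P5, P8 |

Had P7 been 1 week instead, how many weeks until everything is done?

As given, the longest chain is P4→P5→P8→P9 = 5+8+9+7 = 29, so the finish is 29 weeks.
P7 is off the critical path — its longest chain is 27 weeks, giving 2 of slack.
No other chain overtakes it, so the finish is 29 weeks.

29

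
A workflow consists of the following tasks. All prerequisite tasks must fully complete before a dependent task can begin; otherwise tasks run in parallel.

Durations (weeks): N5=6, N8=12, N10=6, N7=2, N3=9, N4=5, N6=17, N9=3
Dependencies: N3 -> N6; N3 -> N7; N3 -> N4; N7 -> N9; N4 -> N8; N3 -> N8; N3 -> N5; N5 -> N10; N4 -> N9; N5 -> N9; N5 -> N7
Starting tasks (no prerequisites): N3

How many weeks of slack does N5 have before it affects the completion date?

5

Critical path: N3→N4→N8 = 9+5+12 = 26, so the finish is 26 weeks.
The longest chain containing N5 totals 21 weeks.
Slack of N5 = 14 − 9 = 5 weeks.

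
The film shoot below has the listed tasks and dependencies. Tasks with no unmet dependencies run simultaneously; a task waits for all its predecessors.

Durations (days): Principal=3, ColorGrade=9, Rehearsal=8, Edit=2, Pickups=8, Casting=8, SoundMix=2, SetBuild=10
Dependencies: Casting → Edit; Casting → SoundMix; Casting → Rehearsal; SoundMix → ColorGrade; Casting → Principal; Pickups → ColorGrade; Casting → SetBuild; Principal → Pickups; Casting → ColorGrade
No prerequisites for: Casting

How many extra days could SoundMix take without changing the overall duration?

9

Casting→Principal→Pickups→ColorGrade = 8+3+8+9 = 28 sets the makespan at 28 days.
The longest chain containing SoundMix totals 19 days.
Float = 28 − 19 = 9.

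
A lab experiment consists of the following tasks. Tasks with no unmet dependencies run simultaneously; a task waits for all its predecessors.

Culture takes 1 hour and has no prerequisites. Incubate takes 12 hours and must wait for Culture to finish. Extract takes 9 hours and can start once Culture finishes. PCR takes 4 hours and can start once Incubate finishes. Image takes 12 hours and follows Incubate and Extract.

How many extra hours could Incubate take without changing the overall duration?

0

Culture→Incubate→Image = 1+12+12 = 25 sets the makespan at 25 hours.
Longest path through Incubate: 25 hours (earliest finish 13, latest finish 13).
So Incubate can slip 13 − 13 = 0 hours.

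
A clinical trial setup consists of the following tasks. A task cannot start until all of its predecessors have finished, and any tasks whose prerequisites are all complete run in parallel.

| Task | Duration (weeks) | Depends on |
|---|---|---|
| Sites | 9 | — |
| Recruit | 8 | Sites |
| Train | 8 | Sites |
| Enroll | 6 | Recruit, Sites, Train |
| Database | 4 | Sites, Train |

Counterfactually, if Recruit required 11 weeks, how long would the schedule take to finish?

The binding path is Sites→Recruit→Enroll = 9+8+6 = 23; finish at 23 weeks.
Recruit is on the critical path; changing it to 11 makes that path 26 weeks.
The critical path is still Sites→Recruit→Enroll; finish is now 26 weeks.

26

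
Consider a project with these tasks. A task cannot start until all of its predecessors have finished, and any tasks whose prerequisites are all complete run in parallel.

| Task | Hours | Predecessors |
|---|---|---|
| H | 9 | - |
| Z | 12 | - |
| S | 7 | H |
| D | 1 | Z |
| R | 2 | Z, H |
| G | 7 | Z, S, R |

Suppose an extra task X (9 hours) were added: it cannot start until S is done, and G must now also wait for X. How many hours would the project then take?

Originally the project takes 23 hours.
With X inserted, G now waits for max(Z, S, R, X).
New critical path: H→S→X→G = 9+7+9+7 = 32 ⇒ 32 hours.

32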